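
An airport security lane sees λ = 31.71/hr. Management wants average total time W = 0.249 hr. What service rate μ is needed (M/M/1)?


W = 1/(μ−λ) ⇒ μ − λ = 1/W = 1/0.249 = 4.0161
μ = λ + 1/W = 31.71 + 4.0161 = 35.7261 per hr

Final: 35.7261 /hr


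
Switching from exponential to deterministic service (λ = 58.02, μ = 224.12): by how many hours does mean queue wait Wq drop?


ρ = 58.02/224.12 = 0.2589
Wq(M/M/1) = ρ/(μ−λ) = 0.2589/166.10 = 0.001559 hr
Wq(M/D/1) = ρ/(2(μ−λ)) = 0.0007793 hr
Savings = 0.001559 − 0.0007793 = 0.0007793 hr

Final: 0.0007793 hr


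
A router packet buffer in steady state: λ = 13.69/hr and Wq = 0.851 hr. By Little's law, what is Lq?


Lq = λWq = 13.69·0.851 = 11.6502

Final: 11.6502


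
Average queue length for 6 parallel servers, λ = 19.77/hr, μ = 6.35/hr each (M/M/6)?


a = λ/μ = 3.1134; ρ = a/6 = 0.5189
P₀ = 0.043532
Lq = P₀·a^c·ρ / (c!·(1−ρ)²) = 0.043532·910.74682·0.5189/(720·0.23146)
= 0.12345

Final: 0.12345


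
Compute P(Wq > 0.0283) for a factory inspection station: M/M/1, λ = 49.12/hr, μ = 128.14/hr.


ρ = 49.12/128.14 = 0.3833
P(Wq > t) = ρ·e^{−(μ−λ)t} = 0.3833·e^{−2.2363}
= 0.3833·0.106857 = 0.040961

Final: 0.040961


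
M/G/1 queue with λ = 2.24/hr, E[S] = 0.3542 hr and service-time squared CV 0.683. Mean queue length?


ρ = λ·E[S] = 2.24·0.3542 = 0.7934
Lq = ρ²(1+C_s²)/(2(1−ρ)) = 0.6295·(1+0.683)/(2·0.2066)
= 0.6295·1.6830/0.4132 = 2.56409

Final: 2.56409


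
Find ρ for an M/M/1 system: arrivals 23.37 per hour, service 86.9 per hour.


ρ = λ/μ = 23.37/86.9 = 0.2689

Final: 0.2689


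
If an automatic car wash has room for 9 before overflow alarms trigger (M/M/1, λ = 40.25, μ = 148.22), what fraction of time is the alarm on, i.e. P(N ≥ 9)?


ρ = 40.25/148.22 = 0.2716
P(N ≥ n) = ρ^n = 0.2716^9 = 0.000008030

Final: 0.000008030


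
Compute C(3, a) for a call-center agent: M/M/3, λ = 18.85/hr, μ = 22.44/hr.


a = λ/μ = 0.8400; ρ = a/3 = 0.2800
P₀ = 0.429177 (from M/M/c formula)
C(c,a) = [a^c/(c!(1−ρ))]·P₀ = [0.59274/(6·0.7200)]·0.429177
= 0.13721·0.429177 = 0.058887

Final: 0.058887


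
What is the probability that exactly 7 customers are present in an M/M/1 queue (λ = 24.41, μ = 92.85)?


ρ = 24.41/92.85 = 0.2629
P_n = (1−ρ)·ρ^n = (1 − 0.2629)·0.2629^7 = 0.7371·0.00008680 = 0.00006398

Final: 0.00006398


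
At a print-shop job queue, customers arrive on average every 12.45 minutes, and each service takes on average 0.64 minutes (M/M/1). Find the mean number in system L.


λ = 60/12.45 = 4.8193 /hr
μ = 60/0.64 = 93.7500 /hr
ρ = λ/μ = 4.8193/93.7500 = 0.05141
L = ρ/(1−ρ) = 0.05141/0.9486 = 0.05419

Final: 0.05419


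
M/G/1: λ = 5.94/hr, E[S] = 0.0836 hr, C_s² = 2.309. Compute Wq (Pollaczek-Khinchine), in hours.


ρ = λ·E[S] = 5.94·0.0836 = 0.4966
E[S²] = E[S]²(1+C_s²) = 0.0836²·(1+2.309) = 0.023126
Wq = λ·E[S²]/(2(1−ρ)) = 5.94·0.023126/(2·0.5034) = 0.13644 hr

Final: 0.13644 hr


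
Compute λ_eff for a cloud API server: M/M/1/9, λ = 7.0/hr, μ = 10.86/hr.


ρ = 0.6446; P_K = (1−ρ)ρ^9/(1−ρ^10) = 0.006912
λ_eff = λ(1 − P_K) = 7.0·(1 − 0.006912) = 7.0·0.993088 = 6.9516 /hr

Final: 6.9516 /hr


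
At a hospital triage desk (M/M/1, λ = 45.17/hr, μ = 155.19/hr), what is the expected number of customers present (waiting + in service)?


ρ = λ/μ = 45.17/155.19 = 0.2911
L = ρ/(1−ρ) = 0.2911/(1 − 0.2911) = 0.2911/0.7089 = 0.4106

Final: 0.4106


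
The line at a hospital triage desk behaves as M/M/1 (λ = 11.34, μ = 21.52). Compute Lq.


ρ = 11.34/21.52 = 0.5270
Lq = ρ²/(1−ρ) = 0.2777/0.4730 = 0.5870

Final: 0.5870


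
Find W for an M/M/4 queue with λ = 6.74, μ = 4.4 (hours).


a = 1.5318; ρ = 0.3830; P₀ = 0.213862
Lq = P₀·a^c·ρ/(c!(1−ρ)²) = 0.04935
Wq = Lq/λ = 0.04935/6.74 = 0.007322 hr
W = Wq + 1/μ = 0.007322 + 0.22727 = 0.23459 hr

Final: 0.23459 hr


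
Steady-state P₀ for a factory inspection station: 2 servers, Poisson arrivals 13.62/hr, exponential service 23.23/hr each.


a = λ/μ = 13.62/23.23 = 0.5863; ρ = a/c = 0.2932
Σ_{k=0}^{1} a^k/k! (terms k=0..1) = 1.00000 + 0.58631 = 1.58631
Tail: a^2/(2!(1−ρ)) = 0.34376/(2·0.7068) = 0.24317
P₀ = 1/(1.58631 + 0.24317) = 1/1.82948 = 0.546605

Final: 0.546605


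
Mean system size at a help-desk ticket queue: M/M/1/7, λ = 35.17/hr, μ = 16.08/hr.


ρ = 35.17/16.08 = 2.1872
L = ρ[1 − (K+1)ρ^K + Kρ^(K+1)] / [(1−ρ)(1−ρ^(K+1))]
Numerator: 2.1872·(1 − 8·239.444170 + 7·523.709668) = 3830.674220
Denominator: (-1.1872)·(-522.709668) = 620.555197
L = 3830.674220/620.555197 = 6.1730

Final: 6.1730


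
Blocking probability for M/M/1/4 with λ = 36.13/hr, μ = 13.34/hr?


ρ = λ/μ = 36.13/13.34 = 2.7084
P_K = (1−ρ)ρ^K/(1−ρ^(K+1)) = (-1.7084·53.808208)/(1 − 145.733924)
= -91.925716/-144.733924 = 0.635136

Final: 0.635136


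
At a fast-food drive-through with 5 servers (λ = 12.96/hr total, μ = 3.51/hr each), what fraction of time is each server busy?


ρ = λ/(cμ) = 12.96/(5·3.51) = 12.96/17.55 = 0.7385

Final: 0.7385


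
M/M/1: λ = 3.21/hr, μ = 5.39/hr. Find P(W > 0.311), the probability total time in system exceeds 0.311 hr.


W ~ Exponential(μ−λ) for M/M/1.
μ − λ = 5.39 − 3.21 = 2.1800
P(W > t) = e^{−(μ−λ)t} = e^{−0.6780} = 0.507641

Final: 0.507641


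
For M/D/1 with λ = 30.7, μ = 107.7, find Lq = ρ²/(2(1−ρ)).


ρ = 30.7/107.7 = 0.2851
M/D/1: Lq = ρ²/(2(1−ρ)) = 0.08125/(2·0.7149) = 0.05683

Final: 0.05683


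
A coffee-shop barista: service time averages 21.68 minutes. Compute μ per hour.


μ = 1/(service time) in consistent units.
1 hour = 60 min, so μ = 60/21.68 = 2.7675 per hour

Final: 2.7675 /hr


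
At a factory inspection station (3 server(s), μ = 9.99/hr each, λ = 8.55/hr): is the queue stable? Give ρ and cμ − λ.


Total capacity cμ = 3·9.99 = 29.97/hr
ρ = λ/(cμ) = 8.55/29.97 = 0.2853
Stable ⇔ ρ < 1: YES
Spare capacity = cμ − λ = 29.97 − 8.55 = 21.42/hr

Final: ρ = 0.2853; stable; margin = 21.42/hr


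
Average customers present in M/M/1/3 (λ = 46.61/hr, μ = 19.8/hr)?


ρ = 46.61/19.8 = 2.3540
L = ρ[1 − (K+1)ρ^K + Kρ^(K+1)] / [(1−ρ)(1−ρ^(K+1))]
Numerator: 2.3540·(1 − 4·13.044930 + 3·30.708291) = 96.386550
Denominator: (-1.3540)·(-29.708291) = 40.226227
L = 96.386550/40.226227 = 2.3961

Final: 2.3961


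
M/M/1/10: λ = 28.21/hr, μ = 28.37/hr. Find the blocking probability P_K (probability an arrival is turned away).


ρ = λ/μ = 28.21/28.37 = 0.9944
P_K = (1−ρ)ρ^K/(1−ρ^(K+1)) = (0.005640·0.945012)/(1 − 0.939683)
= 0.005330/0.060317 = 0.088360

Final: 0.088360


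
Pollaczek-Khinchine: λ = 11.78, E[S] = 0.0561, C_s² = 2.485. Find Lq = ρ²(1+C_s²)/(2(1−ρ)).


ρ = λ·E[S] = 11.78·0.0561 = 0.6609
Lq = ρ²(1+C_s²)/(2(1−ρ)) = 0.4367·(1+2.485)/(2·0.3391)
= 0.4367·3.4850/0.6783 = 2.24392

Final: 2.24392


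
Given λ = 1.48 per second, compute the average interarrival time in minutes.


Mean interarrival time = 1/λ = 1/1.48 second = 0.67568 second
In minutes: 0.67568 × 0.0166667 = 0.01126 min

Final: 0.01126 min


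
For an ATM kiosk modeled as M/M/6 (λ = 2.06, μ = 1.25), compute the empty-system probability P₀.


a = λ/μ = 2.06/1.25 = 1.6480; ρ = a/c = 0.2747
Σ_{k=0}^{5} a^k/k! (terms k=0..5) = 1.00000 + 1.64800 + 1.35795 + 0.74597 + 0.30734 + 0.10130 = 5.16056
Tail: a^6/(6!(1−ρ)) = 20.03287/(720·0.7253) = 0.03836
P₀ = 1/(5.16056 + 0.03836) = 1/5.19892 = 0.192348

Final: 0.192348


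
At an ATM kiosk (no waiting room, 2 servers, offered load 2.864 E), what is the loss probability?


B(c,a) = (a^c/c!) / Σ_{k=0}^{c} a^k/k!
a^2/2! = 4.101248
Σ terms (k=0..2): 1.00000 + 2.86400 + 4.10125 = 7.965248
B = 4.101248/7.965248 = 0.514893

Final: 0.514893


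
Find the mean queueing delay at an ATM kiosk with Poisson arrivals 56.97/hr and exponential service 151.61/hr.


ρ = 56.97/151.61 = 0.3758
Wq = ρ/(μ−λ) = 0.3758/(151.61 − 56.97) = 0.3758/94.64 = 0.003970 hr

Final: 0.003970 hr


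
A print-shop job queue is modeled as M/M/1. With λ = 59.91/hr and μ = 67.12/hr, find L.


ρ = λ/μ = 59.91/67.12 = 0.8926
L = ρ/(1−ρ) = 0.8926/(1 − 0.8926) = 0.8926/0.1074 = 8.3093

Final: 8.3093


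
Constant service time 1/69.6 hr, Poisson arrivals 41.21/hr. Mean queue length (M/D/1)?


ρ = 41.21/69.6 = 0.5921
M/D/1: Lq = ρ²/(2(1−ρ)) = 0.3506/(2·0.4079) = 0.42973

Final: 0.42973


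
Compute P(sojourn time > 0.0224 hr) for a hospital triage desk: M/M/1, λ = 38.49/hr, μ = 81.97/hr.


W ~ Exponential(μ−λ) for M/M/1.
μ − λ = 81.97 − 38.49 = 43.4800
P(W > t) = e^{−(μ−λ)t} = e^{−0.9740} = 0.377588

Final: 0.377588


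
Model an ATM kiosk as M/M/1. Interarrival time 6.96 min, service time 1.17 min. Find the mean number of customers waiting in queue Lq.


λ = 60/6.96 = 8.6207 /hr
μ = 60/1.17 = 51.2821 /hr
ρ = λ/μ = 8.6207/51.2821 = 0.1681
Lq = ρ²/(1−ρ) = 0.02826/0.8319 = 0.03397

Final: 0.03397


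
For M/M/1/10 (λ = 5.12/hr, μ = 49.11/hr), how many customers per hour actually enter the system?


ρ = 0.1043; P_K = (1−ρ)ρ^10/(1−ρ^11) = 1.359e-10
λ_eff = λ(1 − P_K) = 5.12·(1 − 1.359e-10) = 5.12·1.000000 = 5.1200 /hr

Final: 5.1200 /hr


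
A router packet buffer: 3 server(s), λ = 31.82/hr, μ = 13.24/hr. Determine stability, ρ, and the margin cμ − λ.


Total capacity cμ = 3·13.24 = 39.72/hr
ρ = λ/(cμ) = 31.82/39.72 = 0.8011
Stable ⇔ ρ < 1: YES
Spare capacity = cμ − λ = 39.72 − 31.82 = 7.90/hr

Final: ρ = 0.8011; stable; margin = 7.90/hr


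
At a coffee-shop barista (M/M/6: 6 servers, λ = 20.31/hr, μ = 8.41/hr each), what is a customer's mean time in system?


a = 2.4150; ρ = 0.4025; P₀ = 0.088957
Lq = P₀·a^c·ρ/(c!(1−ρ)²) = 0.02763
Wq = Lq/λ = 0.02763/20.31 = 0.001361 hr
W = Wq + 1/μ = 0.001361 + 0.11891 = 0.12027 hr

Final: 0.12027 hr


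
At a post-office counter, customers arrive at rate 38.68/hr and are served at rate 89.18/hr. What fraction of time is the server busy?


ρ = λ/μ = 38.68/89.18 = 0.4337

Final: 0.4337


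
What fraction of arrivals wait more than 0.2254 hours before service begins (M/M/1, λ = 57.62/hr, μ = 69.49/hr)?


ρ = 57.62/69.49 = 0.8292
P(Wq > t) = ρ·e^{−(μ−λ)t} = 0.8292·e^{−2.6755}
= 0.8292·0.068873 = 0.057108

Final: 0.057108


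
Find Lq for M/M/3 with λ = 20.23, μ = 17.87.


a = λ/μ = 1.1321; ρ = a/3 = 0.3774
P₀ = 0.316336
Lq = P₀·a^c·ρ / (c!·(1−ρ)²) = 0.316336·1.45082·0.3774/(6·0.38769)
= 0.07445

Final: 0.07445


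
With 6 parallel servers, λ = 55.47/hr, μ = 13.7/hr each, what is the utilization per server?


ρ = λ/(cμ) = 55.47/(6·13.7) = 55.47/82.20 = 0.6748

Final: 0.6748


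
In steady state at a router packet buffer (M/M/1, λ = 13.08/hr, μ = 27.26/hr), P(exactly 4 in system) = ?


ρ = 13.08/27.26 = 0.4798
P_n = (1−ρ)·ρ^n = (1 − 0.4798)·0.4798^4 = 0.5202·0.053006 = 0.027573

Final: 0.027573


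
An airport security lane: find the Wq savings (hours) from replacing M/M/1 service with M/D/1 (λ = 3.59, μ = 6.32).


ρ = 3.59/6.32 = 0.5680
Wq(M/M/1) = ρ/(μ−λ) = 0.5680/2.73 = 0.20807 hr
Wq(M/D/1) = ρ/(2(μ−λ)) = 0.10404 hr
Savings = 0.20807 − 0.10404 = 0.10404 hr

Final: 0.10404 hr


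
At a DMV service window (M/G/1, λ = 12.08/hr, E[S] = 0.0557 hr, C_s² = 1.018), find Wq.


ρ = λ·E[S] = 12.08·0.0557 = 0.6729
E[S²] = E[S]²(1+C_s²) = 0.0557²·(1+1.018) = 0.006261
Wq = λ·E[S²]/(2(1−ρ)) = 12.08·0.006261/(2·0.3271) = 0.11559 hr

Final: 0.11559 hr


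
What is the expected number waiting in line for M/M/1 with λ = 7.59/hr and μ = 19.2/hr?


ρ = 7.59/19.2 = 0.3953
Lq = ρ²/(1−ρ) = 0.1563/0.6047 = 0.2584

Final: 0.2584


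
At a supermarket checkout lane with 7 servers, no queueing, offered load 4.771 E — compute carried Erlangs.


B(7,4.771) = 0.106342 (Erlang-B)
Carried load = a(1 − B) = 4.771·(1 − 0.106342) = 4.771·0.893658 = 4.2636 E

Final: 4.2636 Erlangs


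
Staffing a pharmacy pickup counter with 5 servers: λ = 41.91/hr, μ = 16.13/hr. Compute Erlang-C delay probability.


a = λ/μ = 2.5983; ρ = a/5 = 0.5197
P₀ = 0.072199 (from M/M/c formula)
C(c,a) = [a^c/(c!(1−ρ))]·P₀ = [118.41766/(120·0.4803)]·0.072199
= 2.05438·0.072199 = 0.148324

Final: 0.148324


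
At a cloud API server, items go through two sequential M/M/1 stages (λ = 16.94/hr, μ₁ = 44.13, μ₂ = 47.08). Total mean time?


Each node sees arrival rate λ = 16.94/hr (tandem ⇒ throughput preserved).
W₁ = 1/(μ₁−λ) = 1/(44.13−16.94) = 0.03678 hr
W₂ = 1/(μ₂−λ) = 1/(47.08−16.94) = 0.03318 hr
W_total = W₁ + W₂ = 0.03678 + 0.03318 = 0.06996 hr

Final: 0.06996 hr


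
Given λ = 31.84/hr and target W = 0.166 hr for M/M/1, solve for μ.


W = 1/(μ−λ) ⇒ μ − λ = 1/W = 1/0.166 = 6.0241
μ = λ + 1/W = 31.84 + 6.0241 = 37.8641 per hr

Final: 37.8641 /hr


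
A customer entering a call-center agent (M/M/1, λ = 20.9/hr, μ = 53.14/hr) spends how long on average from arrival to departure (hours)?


W = 1/(μ−λ) = 1/(53.14 − 20.9) = 1/32.24 = 0.03102 hr

Final: 0.03102 hr


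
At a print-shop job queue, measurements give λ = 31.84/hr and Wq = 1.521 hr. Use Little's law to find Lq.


Lq = λWq = 31.84·1.521 = 48.4286

Final: 48.4286


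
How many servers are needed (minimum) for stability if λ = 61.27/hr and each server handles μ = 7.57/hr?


Stability requires cμ > λ ⇔ c > λ/μ.
λ/μ = 61.27/7.57 = 8.0938
Minimum integer c = ⌊8.0938⌋ + 1 = 9
Check: 9·7.57 = 68.13 > 61.27, while 8·7.57 = 60.56 ≤ 61.27

Final: 9 servers


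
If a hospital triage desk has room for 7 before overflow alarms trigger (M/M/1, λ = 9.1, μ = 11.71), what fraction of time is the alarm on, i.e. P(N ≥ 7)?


ρ = 9.1/11.71 = 0.7771
P(N ≥ n) = ρ^n = 0.7771^7 = 0.171156

Final: 0.171156


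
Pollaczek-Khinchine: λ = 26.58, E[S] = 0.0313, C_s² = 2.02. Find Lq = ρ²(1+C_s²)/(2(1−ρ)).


ρ = λ·E[S] = 26.58·0.0313 = 0.8320
Lq = ρ²(1+C_s²)/(2(1−ρ)) = 0.6921·(1+2.02)/(2·0.1680)
= 0.6921·3.0200/0.3361 = 6.21938

Final: 6.21938


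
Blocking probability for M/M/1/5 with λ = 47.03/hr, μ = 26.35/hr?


ρ = λ/μ = 47.03/26.35 = 1.7848
P_K = (1−ρ)ρ^K/(1−ρ^(K+1)) = (-0.7848·18.112225)/(1 − 32.327056)
= -14.214831/-31.327056 = 0.453756

Final: 0.453756


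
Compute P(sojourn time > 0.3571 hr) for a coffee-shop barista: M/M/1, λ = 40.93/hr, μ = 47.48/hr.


W ~ Exponential(μ−λ) for M/M/1.
μ − λ = 47.48 − 40.93 = 6.5500
P(W > t) = e^{−(μ−λ)t} = e^{−2.3390} = 0.096424

Final: 0.096424


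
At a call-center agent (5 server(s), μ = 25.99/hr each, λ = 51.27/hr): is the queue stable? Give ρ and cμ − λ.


Total capacity cμ = 5·25.99 = 129.95/hr
ρ = λ/(cμ) = 51.27/129.95 = 0.3945
Stable ⇔ ρ < 1: YES
Spare capacity = cμ − λ = 129.95 − 51.27 = 78.68/hr

Final: ρ = 0.3945; stable; margin = 78.68/hr


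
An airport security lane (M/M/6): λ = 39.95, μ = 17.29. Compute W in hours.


a = 2.3106; ρ = 0.3851; P₀ = 0.098852
Lq = P₀·a^c·ρ/(c!(1−ρ)²) = 0.02128
Wq = Lq/λ = 0.02128/39.95 = 0.0005326 hr
W = Wq + 1/μ = 0.0005326 + 0.05784 = 0.05837 hr

Final: 0.05837 hr


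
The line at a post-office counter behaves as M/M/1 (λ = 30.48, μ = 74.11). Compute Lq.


ρ = 30.48/74.11 = 0.4113
Lq = ρ²/(1−ρ) = 0.1692/0.5887 = 0.2873

Final: 0.2873


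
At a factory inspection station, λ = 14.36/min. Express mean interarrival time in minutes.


Mean interarrival time = 1/λ = 1/14.36 minute = 0.06964 minute
In minutes: 0.06964 × 1 = 0.06964 min

Final: 0.06964 min


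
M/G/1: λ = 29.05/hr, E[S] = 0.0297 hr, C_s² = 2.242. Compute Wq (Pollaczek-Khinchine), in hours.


ρ = λ·E[S] = 29.05·0.0297 = 0.8628
E[S²] = E[S]²(1+C_s²) = 0.0297²·(1+2.242) = 0.002860
Wq = λ·E[S²]/(2(1−ρ)) = 29.05·0.002860/(2·0.1372) = 0.30272 hr

Final: 0.30272 hr


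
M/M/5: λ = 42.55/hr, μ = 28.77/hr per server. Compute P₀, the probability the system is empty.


a = λ/μ = 42.55/28.77 = 1.4790; ρ = a/c = 0.2958
Σ_{k=0}^{4} a^k/k! (terms k=0..4) = 1.00000 + 1.47897 + 1.09368 + 0.53917 + 0.19936 = 4.31118
Tail: a^5/(5!(1−ρ)) = 7.07617/(120·0.7042) = 0.08374
P₀ = 1/(4.31118 + 0.08374) = 1/4.39491 = 0.227536

Final: 0.227536


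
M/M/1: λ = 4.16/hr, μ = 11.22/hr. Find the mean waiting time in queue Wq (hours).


ρ = 4.16/11.22 = 0.3708
Wq = ρ/(μ−λ) = 0.3708/(11.22 − 4.16) = 0.3708/7.06 = 0.05252 hr

Final: 0.05252 hr


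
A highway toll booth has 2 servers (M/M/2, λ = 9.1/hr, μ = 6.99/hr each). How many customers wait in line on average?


a = λ/μ = 1.3019; ρ = a/2 = 0.6509
P₀ = 0.211438
Lq = P₀·a^c·ρ / (c!·(1−ρ)²) = 0.211438·1.69484·0.6509/(2·0.12185)
= 0.95718

Final: 0.95718


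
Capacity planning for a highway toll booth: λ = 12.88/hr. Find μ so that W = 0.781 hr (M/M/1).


W = 1/(μ−λ) ⇒ μ − λ = 1/W = 1/0.781 = 1.2804
μ = λ + 1/W = 12.88 + 1.2804 = 14.1604 per hr

Final: 14.1604 /hr


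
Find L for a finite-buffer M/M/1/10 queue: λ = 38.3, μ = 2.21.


ρ = 38.3/2.21 = 17.3303
L = ρ[1 − (K+1)ρ^K + Kρ^(K+1)] / [(1−ρ)(1−ρ^(K+1))]
Numerator: 17.3303·(1 − 11·2443796299455.569824 + 10·42351763922691.546875) = 6873825430511434.000000
Denominator: (-16.3303)·(-42351763922690.546875) = 691617719443394.500000
L = 6873825430511434.000000/691617719443394.500000 = 9.9388

Final: 9.9388


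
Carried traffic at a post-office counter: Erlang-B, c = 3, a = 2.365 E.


B(3,2.365) = 0.263518 (Erlang-B)
Carried load = a(1 − B) = 2.365·(1 − 0.263518) = 2.365·0.736482 = 1.7418 E

Final: 1.7418 Erlangs


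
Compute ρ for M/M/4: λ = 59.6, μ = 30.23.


ρ = λ/(cμ) = 59.6/(4·30.23) = 59.6/120.92 = 0.4929

Final: 0.4929


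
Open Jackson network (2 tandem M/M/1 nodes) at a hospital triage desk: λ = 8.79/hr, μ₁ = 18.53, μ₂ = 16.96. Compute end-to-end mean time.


Each node sees arrival rate λ = 8.79/hr (tandem ⇒ throughput preserved).
W₁ = 1/(μ₁−λ) = 1/(18.53−8.79) = 0.10267 hr
W₂ = 1/(μ₂−λ) = 1/(16.96−8.79) = 0.12240 hr
W_total = W₁ + W₂ = 0.10267 + 0.12240 = 0.22507 hr

Final: 0.22507 hr


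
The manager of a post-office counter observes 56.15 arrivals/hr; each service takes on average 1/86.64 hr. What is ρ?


ρ = λ/μ = 56.15/86.64 = 0.6481

Final: 0.6481


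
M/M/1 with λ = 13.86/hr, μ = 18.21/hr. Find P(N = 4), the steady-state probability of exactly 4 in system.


ρ = 13.86/18.21 = 0.7611
P_n = (1−ρ)·ρ^n = (1 − 0.7611)·0.7611^4 = 0.2389·0.335593 = 0.080166

Final: 0.080166


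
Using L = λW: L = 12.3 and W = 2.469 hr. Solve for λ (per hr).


λ = L/W = 12.3/2.469 = 4.9818 /hr

Final: 4.9818 /hr


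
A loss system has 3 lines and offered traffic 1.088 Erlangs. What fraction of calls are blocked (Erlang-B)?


B(c,a) = (a^c/c!) / Σ_{k=0}^{c} a^k/k!
a^3/3! = 0.214652
Σ terms (k=0..3): 1.00000 + 1.08800 + 0.59187 + 0.21465 = 2.894524
B = 0.214652/2.894524 = 0.074158

Final: 0.074158


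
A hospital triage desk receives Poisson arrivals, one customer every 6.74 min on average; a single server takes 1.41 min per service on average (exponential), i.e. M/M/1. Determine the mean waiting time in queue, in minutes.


λ = 60/6.74 = 8.9021 /hr
μ = 60/1.41 = 42.5532 /hr
ρ = λ/μ = 8.9021/42.5532 = 0.2092
Wq = ρ/(μ−λ) = 0.2092/(42.5532−8.9021) = 0.006217 hr
In minutes: 0.006217·60 = 0.3730 min

Final: 0.3730 min


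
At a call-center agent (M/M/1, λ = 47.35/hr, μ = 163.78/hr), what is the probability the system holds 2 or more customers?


ρ = 47.35/163.78 = 0.2891
P(N ≥ n) = ρ^n = 0.2891^2 = 0.083583

Final: 0.083583


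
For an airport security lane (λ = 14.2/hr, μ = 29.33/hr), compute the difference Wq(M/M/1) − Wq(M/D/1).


ρ = 14.2/29.33 = 0.4841
Wq(M/M/1) = ρ/(μ−λ) = 0.4841/15.13 = 0.03200 hr
Wq(M/D/1) = ρ/(2(μ−λ)) = 0.01600 hr
Savings = 0.03200 − 0.01600 = 0.01600 hr

Final: 0.01600 hr


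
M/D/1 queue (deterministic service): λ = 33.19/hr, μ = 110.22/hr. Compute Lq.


ρ = 33.19/110.22 = 0.3011
M/D/1: Lq = ρ²/(2(1−ρ)) = 0.09068/(2·0.6989) = 0.06487

Final: 0.06487


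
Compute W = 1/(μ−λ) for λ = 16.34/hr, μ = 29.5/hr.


W = 1/(μ−λ) = 1/(29.5 − 16.34) = 1/13.16 = 0.07599 hr

Final: 0.07599 hr


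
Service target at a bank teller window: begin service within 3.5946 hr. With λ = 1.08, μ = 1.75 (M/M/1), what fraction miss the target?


ρ = 1.08/1.75 = 0.6171
P(Wq > t) = ρ·e^{−(μ−λ)t} = 0.6171·e^{−2.4084}
= 0.6171·0.089961 = 0.055519

Final: 0.055519


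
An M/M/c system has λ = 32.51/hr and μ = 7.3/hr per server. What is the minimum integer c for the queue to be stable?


Stability requires cμ > λ ⇔ c > λ/μ.
λ/μ = 32.51/7.3 = 4.4534
Minimum integer c = ⌊4.4534⌋ + 1 = 5
Check: 5·7.3 = 36.50 > 32.51, while 4·7.3 = 29.20 ≤ 32.51

Final: 5 servers


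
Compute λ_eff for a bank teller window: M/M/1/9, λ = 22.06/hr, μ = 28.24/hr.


ρ = 0.7812; P_K = (1−ρ)ρ^9/(1−ρ^10) = 0.025893
λ_eff = λ(1 − P_K) = 22.06·(1 − 0.025893) = 22.06·0.974107 = 21.4888 /hr

Final: 21.4888 /hr


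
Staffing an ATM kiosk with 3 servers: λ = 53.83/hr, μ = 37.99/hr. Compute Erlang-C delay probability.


a = λ/μ = 1.4170; ρ = a/3 = 0.4723
P₀ = 0.231515 (from M/M/c formula)
C(c,a) = [a^c/(c!(1−ρ))]·P₀ = [2.84489/(6·0.5277)]·0.231515
= 0.89855·0.231515 = 0.208027

Final: 0.208027


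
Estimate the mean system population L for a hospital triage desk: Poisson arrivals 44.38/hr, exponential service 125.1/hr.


ρ = λ/μ = 44.38/125.1 = 0.3548
L = ρ/(1−ρ) = 0.3548/(1 − 0.3548) = 0.3548/0.6452 = 0.5498

Final: 0.5498


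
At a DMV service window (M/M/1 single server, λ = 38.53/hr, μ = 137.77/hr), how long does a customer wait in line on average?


ρ = 38.53/137.77 = 0.2797
Wq = ρ/(μ−λ) = 0.2797/(137.77 − 38.53) = 0.2797/99.24 = 0.002818 hr

Final: 0.002818 hr


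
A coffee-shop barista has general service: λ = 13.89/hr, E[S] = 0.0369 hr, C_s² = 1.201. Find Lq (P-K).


ρ = λ·E[S] = 13.89·0.0369 = 0.5125
Lq = ρ²(1+C_s²)/(2(1−ρ)) = 0.2627·(1+1.201)/(2·0.4875)
= 0.2627·2.2010/0.9749 = 0.59307

Final: 0.59307


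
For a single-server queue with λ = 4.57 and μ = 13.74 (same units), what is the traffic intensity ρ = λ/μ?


ρ = λ/μ = 4.57/13.74 = 0.3326

Final: 0.3326


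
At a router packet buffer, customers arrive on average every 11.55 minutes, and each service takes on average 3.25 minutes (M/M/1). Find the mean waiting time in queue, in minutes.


λ = 60/11.55 = 5.1948 /hr
μ = 60/3.25 = 18.4615 /hr
ρ = λ/μ = 5.1948/18.4615 = 0.2814
Wq = ρ/(μ−λ) = 0.2814/(18.4615−5.1948) = 0.02121 hr
In minutes: 0.02121·60 = 1.273 min

Final: 1.273 min


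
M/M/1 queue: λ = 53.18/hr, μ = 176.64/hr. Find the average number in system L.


ρ = λ/μ = 53.18/176.64 = 0.3011
L = ρ/(1−ρ) = 0.3011/(1 − 0.3011) = 0.3011/0.6989 = 0.4307

Final: 0.4307


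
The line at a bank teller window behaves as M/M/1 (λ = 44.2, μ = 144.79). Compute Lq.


ρ = 44.2/144.79 = 0.3053
Lq = ρ²/(1−ρ) = 0.09319/0.6947 = 0.1341

Final: 0.1341


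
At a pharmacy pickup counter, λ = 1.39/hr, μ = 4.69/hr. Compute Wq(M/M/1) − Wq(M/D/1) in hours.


ρ = 1.39/4.69 = 0.2964
Wq(M/M/1) = ρ/(μ−λ) = 0.2964/3.30 = 0.08981 hr
Wq(M/D/1) = ρ/(2(μ−λ)) = 0.04491 hr
Savings = 0.08981 − 0.04491 = 0.04491 hr

Final: 0.04491 hr


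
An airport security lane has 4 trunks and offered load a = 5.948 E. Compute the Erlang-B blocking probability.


B(c,a) = (a^c/c!) / Σ_{k=0}^{c} a^k/k!
a^4/4! = 52.152196
Σ terms (k=0..4): 1.00000 + 5.94800 + 17.68935 + 35.07209 + 52.15220 = 111.861636
B = 52.152196/111.861636 = 0.466221

Final: 0.466221


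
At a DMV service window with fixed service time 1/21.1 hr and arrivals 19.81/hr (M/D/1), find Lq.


ρ = 19.81/21.1 = 0.9389
M/D/1: Lq = ρ²/(2(1−ρ)) = 0.8815/(2·0.06114) = 7.20886

Final: 7.20886


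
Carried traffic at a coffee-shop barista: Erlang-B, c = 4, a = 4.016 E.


B(4,4.016) = 0.312222 (Erlang-B)
Carried load = a(1 − B) = 4.016·(1 − 0.312222) = 4.016·0.687778 = 2.7621 E

Final: 2.7621 Erlangs


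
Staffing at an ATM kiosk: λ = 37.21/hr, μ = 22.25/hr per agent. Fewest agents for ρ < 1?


Stability requires cμ > λ ⇔ c > λ/μ.
λ/μ = 37.21/22.25 = 1.6724
Minimum integer c = ⌊1.6724⌋ + 1 = 2
Check: 2·22.25 = 44.50 > 37.21, while 1·22.25 = 22.25 ≤ 37.21

Final: 2 servers


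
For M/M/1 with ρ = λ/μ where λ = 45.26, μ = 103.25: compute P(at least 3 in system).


ρ = 45.26/103.25 = 0.4384
P(N ≥ n) = ρ^n = 0.4384^3 = 0.084231

Final: 0.084231


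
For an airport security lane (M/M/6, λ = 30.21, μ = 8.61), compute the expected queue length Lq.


a = λ/μ = 3.5087; ρ = a/6 = 0.5848
P₀ = 0.028693
Lq = P₀·a^c·ρ / (c!·(1−ρ)²) = 0.028693·1865.88745·0.5848/(720·0.17240)
= 0.25222

Final: 0.25222


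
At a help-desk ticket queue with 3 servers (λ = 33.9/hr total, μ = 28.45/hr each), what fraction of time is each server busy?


ρ = λ/(cμ) = 33.9/(3·28.45) = 33.9/85.35 = 0.3972

Final: 0.3972


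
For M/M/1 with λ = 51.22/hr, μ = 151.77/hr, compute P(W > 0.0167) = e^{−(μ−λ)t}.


W ~ Exponential(μ−λ) for M/M/1.
μ − λ = 151.77 − 51.22 = 100.5500
P(W > t) = e^{−(μ−λ)t} = e^{−1.6792} = 0.186526

Final: 0.186526


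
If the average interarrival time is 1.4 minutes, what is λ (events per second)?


λ = 1/(interarrival time) in consistent units.
1 second = 0.0166667 min, so λ = 0.0166667/1.4 = 0.01190 per second

Final: 0.01190 /sec


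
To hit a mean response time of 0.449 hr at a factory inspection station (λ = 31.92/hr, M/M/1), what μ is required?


W = 1/(μ−λ) ⇒ μ − λ = 1/W = 1/0.449 = 2.2272
μ = λ + 1/W = 31.92 + 2.2272 = 34.1472 per hr

Final: 34.1472 /hr


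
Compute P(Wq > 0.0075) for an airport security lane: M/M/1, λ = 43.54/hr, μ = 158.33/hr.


ρ = 43.54/158.33 = 0.2750
P(Wq > t) = ρ·e^{−(μ−λ)t} = 0.2750·e^{−0.8609}
= 0.2750·0.422771 = 0.116260

Final: 0.116260


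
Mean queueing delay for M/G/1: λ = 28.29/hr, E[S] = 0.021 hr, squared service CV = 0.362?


ρ = λ·E[S] = 28.29·0.021 = 0.5941
E[S²] = E[S]²(1+C_s²) = 0.021²·(1+0.362) = 0.0006006
Wq = λ·E[S²]/(2(1−ρ)) = 28.29·0.0006006/(2·0.4059) = 0.02093 hr

Final: 0.02093 hr


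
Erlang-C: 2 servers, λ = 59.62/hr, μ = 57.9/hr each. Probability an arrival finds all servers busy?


a = λ/μ = 1.0297; ρ = a/2 = 0.5149
P₀ = 0.320260 (from M/M/c formula)
C(c,a) = [a^c/(c!(1−ρ))]·P₀ = [1.06030/(2·0.4851)]·0.320260
= 1.09276·0.320260 = 0.349966

Final: 0.349966


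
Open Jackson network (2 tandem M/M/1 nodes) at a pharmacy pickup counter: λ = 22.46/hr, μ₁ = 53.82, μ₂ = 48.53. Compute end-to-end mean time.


Each node sees arrival rate λ = 22.46/hr (tandem ⇒ throughput preserved).
W₁ = 1/(μ₁−λ) = 1/(53.82−22.46) = 0.03189 hr
W₂ = 1/(μ₂−λ) = 1/(48.53−22.46) = 0.03836 hr
W_total = W₁ + W₂ = 0.03189 + 0.03836 = 0.07025 hr

Final: 0.07025 hr


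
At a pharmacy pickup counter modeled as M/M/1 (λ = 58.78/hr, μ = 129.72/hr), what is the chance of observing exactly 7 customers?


ρ = 58.78/129.72 = 0.4531
P_n = (1−ρ)·ρ^n = (1 − 0.4531)·0.4531^7 = 0.5469·0.003922 = 0.002145

Final: 0.002145


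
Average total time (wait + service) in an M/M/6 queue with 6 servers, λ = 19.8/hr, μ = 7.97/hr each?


a = 2.4843; ρ = 0.4141; P₀ = 0.082928
Lq = P₀·a^c·ρ/(c!(1−ρ)²) = 0.03265
Wq = Lq/λ = 0.03265/19.8 = 0.001649 hr
W = Wq + 1/μ = 0.001649 + 0.12547 = 0.12712 hr

Final: 0.12712 hr


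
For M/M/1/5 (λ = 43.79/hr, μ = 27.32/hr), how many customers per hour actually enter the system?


ρ = 1.6029; P_K = (1−ρ)ρ^5/(1−ρ^6) = 0.399683
λ_eff = λ(1 − P_K) = 43.79·(1 − 0.399683) = 43.79·0.600317 = 26.2879 /hr

Final: 26.2879 /hr


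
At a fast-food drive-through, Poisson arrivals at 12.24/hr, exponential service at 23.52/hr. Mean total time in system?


W = 1/(μ−λ) = 1/(23.52 − 12.24) = 1/11.28 = 0.08865 hr

Final: 0.08865 hr


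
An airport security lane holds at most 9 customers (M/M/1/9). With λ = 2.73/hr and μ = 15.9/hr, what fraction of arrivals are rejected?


ρ = λ/μ = 2.73/15.9 = 0.1717
P_K = (1−ρ)ρ^K/(1−ρ^(K+1)) = (0.8283·0.0000001297)/(1 − 0.00000002227)
= 0.0000001074/1.000000 = 0.0000001074

Final: 0.0000001074


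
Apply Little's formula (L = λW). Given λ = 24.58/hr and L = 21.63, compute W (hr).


W = L/λ = 21.63/24.58 = 0.8800 hr

Final: 0.8800 hr


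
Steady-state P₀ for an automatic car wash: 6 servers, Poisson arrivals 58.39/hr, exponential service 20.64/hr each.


a = λ/μ = 58.39/20.64 = 2.8290; ρ = a/c = 0.4715
Σ_{k=0}^{5} a^k/k! (terms k=0..5) = 1.00000 + 2.82897 + 4.00154 + 3.77342 + 2.66873 + 1.50995 = 15.78261
Tail: a^6/(6!(1−ρ)) = 512.59303/(720·0.5285) = 1.34707
P₀ = 1/(15.78261 + 1.34707) = 1/17.12969 = 0.058378

Final: 0.058378


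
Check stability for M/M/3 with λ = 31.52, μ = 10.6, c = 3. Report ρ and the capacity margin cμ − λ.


Total capacity cμ = 3·10.6 = 31.80/hr
ρ = λ/(cμ) = 31.52/31.80 = 0.9912
Stable ⇔ ρ < 1: YES
Spare capacity = cμ − λ = 31.80 − 31.52 = 0.28/hr

Final: ρ = 0.9912; stable; margin = 0.28/hr


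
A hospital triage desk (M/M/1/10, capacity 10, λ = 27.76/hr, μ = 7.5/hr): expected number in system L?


ρ = 27.76/7.5 = 3.7013
L = ρ[1 − (K+1)ρ^K + Kρ^(K+1)] / [(1−ρ)(1−ρ^(K+1))]
Numerator: 3.7013·(1 − 11·482594.073125 + 10·1786241.529325) = 46466100.017513
Denominator: (-2.7013)·(-1786240.529325) = 4825231.083217
L = 46466100.017513/4825231.083217 = 9.6298

Final: 9.6298


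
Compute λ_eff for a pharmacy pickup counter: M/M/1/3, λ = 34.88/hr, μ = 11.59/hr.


ρ = 3.0095; P_K = (1−ρ)ρ^3/(1−ρ^4) = 0.675958
λ_eff = λ(1 − P_K) = 34.88·(1 − 0.675958) = 34.88·0.324042 = 11.3026 /hr

Final: 11.3026 /hr


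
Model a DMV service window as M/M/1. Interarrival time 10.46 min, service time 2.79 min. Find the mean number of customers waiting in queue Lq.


λ = 60/10.46 = 5.7361 /hr
μ = 60/2.79 = 21.5054 /hr
ρ = λ/μ = 5.7361/21.5054 = 0.2667
Lq = ρ²/(1−ρ) = 0.07115/0.7333 = 0.09702

Final: 0.09702


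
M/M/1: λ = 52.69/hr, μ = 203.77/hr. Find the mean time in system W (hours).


W = 1/(μ−λ) = 1/(203.77 − 52.69) = 1/151.08 = 0.006619 hr

Final: 0.006619 hr


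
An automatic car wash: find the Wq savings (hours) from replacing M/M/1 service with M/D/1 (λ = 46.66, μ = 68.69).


ρ = 46.66/68.69 = 0.6793
Wq(M/M/1) = ρ/(μ−λ) = 0.6793/22.03 = 0.03083 hr
Wq(M/D/1) = ρ/(2(μ−λ)) = 0.01542 hr
Savings = 0.03083 − 0.01542 = 0.01542 hr

Final: 0.01542 hr


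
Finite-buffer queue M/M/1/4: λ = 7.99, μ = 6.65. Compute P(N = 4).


ρ = λ/μ = 7.99/6.65 = 1.2015
P_K = (1−ρ)ρ^K/(1−ρ^(K+1)) = (-0.2015·2.084014)/(1 − 2.503950)
= -0.419937/-1.503950 = 0.279222

Final: 0.279222


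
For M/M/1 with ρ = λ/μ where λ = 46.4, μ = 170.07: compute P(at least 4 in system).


ρ = 46.4/170.07 = 0.2728
P(N ≥ n) = ρ^n = 0.2728^4 = 0.005541

Final: 0.005541


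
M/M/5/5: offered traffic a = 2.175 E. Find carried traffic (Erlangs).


B(5,2.175) = 0.047202 (Erlang-B)
Carried load = a(1 − B) = 2.175·(1 − 0.047202) = 2.175·0.952798 = 2.0723 E

Final: 2.0723 Erlangs


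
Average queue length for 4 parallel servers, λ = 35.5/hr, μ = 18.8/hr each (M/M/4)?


a = λ/μ = 1.8883; ρ = a/4 = 0.4721
P₀ = 0.147129
Lq = P₀·a^c·ρ / (c!·(1−ρ)²) = 0.147129·12.71399·0.4721/(24·0.27871)
= 0.13202

Final: 0.13202


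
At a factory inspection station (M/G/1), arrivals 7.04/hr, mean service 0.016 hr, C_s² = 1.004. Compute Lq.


ρ = λ·E[S] = 7.04·0.016 = 0.1126
Lq = ρ²(1+C_s²)/(2(1−ρ)) = 0.01269·(1+1.004)/(2·0.8874)
= 0.01269·2.0040/1.7747 = 0.01433

Final: 0.01433


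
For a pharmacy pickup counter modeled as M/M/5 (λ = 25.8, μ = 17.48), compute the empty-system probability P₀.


a = λ/μ = 25.8/17.48 = 1.4760; ρ = a/c = 0.2952
Σ_{k=0}^{4} a^k/k! (terms k=0..4) = 1.00000 + 1.47597 + 1.08925 + 0.53590 + 0.19774 = 4.29886
Tail: a^5/(5!(1−ρ)) = 7.00473/(120·0.7048) = 0.08282
P₀ = 1/(4.29886 + 0.08282) = 1/4.38168 = 0.228223

Final: 0.228223


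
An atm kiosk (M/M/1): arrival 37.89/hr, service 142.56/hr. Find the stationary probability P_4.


ρ = 37.89/142.56 = 0.2658
P_n = (1−ρ)·ρ^n = (1 − 0.2658)·0.2658^4 = 0.7342·0.004990 = 0.003664

Final: 0.003664


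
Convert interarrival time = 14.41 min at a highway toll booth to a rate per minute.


λ = 1/(interarrival time) in consistent units.
1 minute = 1 min, so λ = 1/14.41 = 0.06940 per minute

Final: 0.06940 /min


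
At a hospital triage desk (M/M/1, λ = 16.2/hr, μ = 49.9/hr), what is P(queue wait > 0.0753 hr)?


ρ = 16.2/49.9 = 0.3246
P(Wq > t) = ρ·e^{−(μ−λ)t} = 0.3246·e^{−2.5376}
= 0.3246·0.079055 = 0.025665

Final: 0.025665


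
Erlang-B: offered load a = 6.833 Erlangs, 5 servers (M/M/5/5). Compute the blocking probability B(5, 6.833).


B(c,a) = (a^c/c!) / Σ_{k=0}^{c} a^k/k!
a^5/5! = 124.129743
Σ terms (k=0..5): 1.00000 + 6.83300 + 23.34494 + 53.17200 + 90.83107 + 124.12974 = 299.310762
B = 124.129743/299.310762 = 0.414719

Final: 0.414719


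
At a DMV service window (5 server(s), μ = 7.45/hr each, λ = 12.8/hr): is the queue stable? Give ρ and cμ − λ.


Total capacity cμ = 5·7.45 = 37.25/hr
ρ = λ/(cμ) = 12.8/37.25 = 0.3436
Stable ⇔ ρ < 1: YES
Spare capacity = cμ − λ = 37.25 − 12.8 = 24.45/hr

Final: ρ = 0.3436; stable; margin = 24.45/hr


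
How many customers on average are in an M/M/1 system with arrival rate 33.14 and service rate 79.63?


ρ = λ/μ = 33.14/79.63 = 0.4162
L = ρ/(1−ρ) = 0.4162/(1 − 0.4162) = 0.4162/0.5838 = 0.7128

Final: 0.7128


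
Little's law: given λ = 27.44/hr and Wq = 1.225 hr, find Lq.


Lq = λWq = 27.44·1.225 = 33.6140

Final: 33.6140


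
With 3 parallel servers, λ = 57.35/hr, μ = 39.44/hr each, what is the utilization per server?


ρ = λ/(cμ) = 57.35/(3·39.44) = 57.35/118.32 = 0.4847

Final: 0.4847


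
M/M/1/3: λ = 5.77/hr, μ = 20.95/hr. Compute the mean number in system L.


ρ = 5.77/20.95 = 0.2754
L = ρ[1 − (K+1)ρ^K + Kρ^(K+1)] / [(1−ρ)(1−ρ^(K+1))]
Numerator: 0.2754·(1 − 4·0.020892 + 3·0.005754) = 0.257156
Denominator: (0.7246)·(0.994246) = 0.720413
L = 0.257156/0.720413 = 0.3570

Final: 0.3570


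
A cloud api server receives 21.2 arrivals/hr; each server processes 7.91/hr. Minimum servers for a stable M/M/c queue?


Stability requires cμ > λ ⇔ c > λ/μ.
λ/μ = 21.2/7.91 = 2.6802
Minimum integer c = ⌊2.6802⌋ + 1 = 3
Check: 3·7.91 = 23.73 > 21.2, while 2·7.91 = 15.82 ≤ 21.2

Final: 3 servers


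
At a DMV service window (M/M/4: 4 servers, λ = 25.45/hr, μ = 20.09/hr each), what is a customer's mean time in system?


a = 1.2668; ρ = 0.3167; P₀ = 0.280501
Lq = P₀·a^c·ρ/(c!(1−ρ)²) = 0.02042
Wq = Lq/λ = 0.02042/25.45 = 0.0008022 hr
W = Wq + 1/μ = 0.0008022 + 0.04978 = 0.05058 hr

Final: 0.05058 hr


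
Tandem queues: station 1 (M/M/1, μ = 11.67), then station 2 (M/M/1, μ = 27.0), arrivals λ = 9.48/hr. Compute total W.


Each node sees arrival rate λ = 9.48/hr (tandem ⇒ throughput preserved).
W₁ = 1/(μ₁−λ) = 1/(11.67−9.48) = 0.45662 hr
W₂ = 1/(μ₂−λ) = 1/(27.0−9.48) = 0.05708 hr
W_total = W₁ + W₂ = 0.45662 + 0.05708 = 0.51370 hr

Final: 0.51370 hr


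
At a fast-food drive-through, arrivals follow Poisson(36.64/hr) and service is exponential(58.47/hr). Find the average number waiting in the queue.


ρ = 36.64/58.47 = 0.6266
Lq = ρ²/(1−ρ) = 0.3927/0.3734 = 1.0518

Final: 1.0518


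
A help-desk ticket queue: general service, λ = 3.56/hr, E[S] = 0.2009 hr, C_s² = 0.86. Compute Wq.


ρ = λ·E[S] = 3.56·0.2009 = 0.7152
E[S²] = E[S]²(1+C_s²) = 0.2009²·(1+0.86) = 0.075071
Wq = λ·E[S²]/(2(1−ρ)) = 3.56·0.075071/(2·0.2848) = 0.46920 hr

Final: 0.46920 hr


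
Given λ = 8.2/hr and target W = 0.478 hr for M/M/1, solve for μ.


W = 1/(μ−λ) ⇒ μ − λ = 1/W = 1/0.478 = 2.0921
μ = λ + 1/W = 8.2 + 2.0921 = 10.2921 per hr

Final: 10.2921 /hr


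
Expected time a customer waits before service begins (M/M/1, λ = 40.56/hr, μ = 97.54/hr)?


ρ = 40.56/97.54 = 0.4158
Wq = ρ/(μ−λ) = 0.4158/(97.54 − 40.56) = 0.4158/56.98 = 0.007298 hr

Final: 0.007298 hr


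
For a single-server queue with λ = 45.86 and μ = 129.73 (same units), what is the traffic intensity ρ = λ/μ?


ρ = λ/μ = 45.86/129.73 = 0.3535

Final: 0.3535


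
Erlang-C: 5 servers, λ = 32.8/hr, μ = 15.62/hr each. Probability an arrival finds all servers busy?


a = λ/μ = 2.0999; ρ = a/5 = 0.4200
P₀ = 0.121292 (from M/M/c formula)
C(c,a) = [a^c/(c!(1−ρ))]·P₀ = [40.82856/(120·0.5800)]·0.121292
= 0.58659·0.121292 = 0.071149

Final: 0.071149


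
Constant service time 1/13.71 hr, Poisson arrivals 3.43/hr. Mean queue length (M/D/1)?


ρ = 3.43/13.71 = 0.2502
M/D/1: Lq = ρ²/(2(1−ρ)) = 0.06259/(2·0.7498) = 0.04174

Final: 0.04174


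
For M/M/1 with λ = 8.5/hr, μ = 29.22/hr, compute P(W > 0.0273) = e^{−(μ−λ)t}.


W ~ Exponential(μ−λ) for M/M/1.
μ − λ = 29.22 − 8.5 = 20.7200
P(W > t) = e^{−(μ−λ)t} = e^{−0.5657} = 0.567987

Final: 0.567987


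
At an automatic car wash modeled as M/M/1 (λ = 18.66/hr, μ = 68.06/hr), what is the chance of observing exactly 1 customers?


ρ = 18.66/68.06 = 0.2742
P_n = (1−ρ)·ρ^n = (1 − 0.2742)·0.2742^1 = 0.7258·0.274170 = 0.199001

Final: 0.199001


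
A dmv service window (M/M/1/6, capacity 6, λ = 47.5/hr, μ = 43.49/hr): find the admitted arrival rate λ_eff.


ρ = 1.0922; P_K = (1−ρ)ρ^6/(1−ρ^7) = 0.183265
λ_eff = λ(1 − P_K) = 47.5·(1 − 0.183265) = 47.5·0.816735 = 38.7949 /hr

Final: 38.7949 /hr


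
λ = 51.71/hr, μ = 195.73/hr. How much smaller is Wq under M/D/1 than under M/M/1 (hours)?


ρ = 51.71/195.73 = 0.2642
Wq(M/M/1) = ρ/(μ−λ) = 0.2642/144.02 = 0.001834 hr
Wq(M/D/1) = ρ/(2(μ−λ)) = 0.0009172 hr
Savings = 0.001834 − 0.0009172 = 0.0009172 hr

Final: 0.0009172 hr


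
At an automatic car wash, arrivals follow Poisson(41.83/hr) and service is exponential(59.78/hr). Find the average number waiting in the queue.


ρ = 41.83/59.78 = 0.6997
Lq = ρ²/(1−ρ) = 0.4896/0.3003 = 1.6306

Final: 1.6306


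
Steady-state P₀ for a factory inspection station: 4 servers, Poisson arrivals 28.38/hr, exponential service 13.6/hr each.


a = λ/μ = 28.38/13.6 = 2.0868; ρ = a/c = 0.5217
Σ_{k=0}^{3} a^k/k! (terms k=0..3) = 1.00000 + 2.08676 + 2.17729 + 1.51450 = 6.77856
Tail: a^4/(4!(1−ρ)) = 18.96243/(24·0.4783) = 1.65186
P₀ = 1/(6.77856 + 1.65186) = 1/8.43042 = 0.118618

Final: 0.118618


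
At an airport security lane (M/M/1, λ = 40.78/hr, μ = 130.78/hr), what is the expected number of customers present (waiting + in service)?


ρ = λ/μ = 40.78/130.78 = 0.3118
L = ρ/(1−ρ) = 0.3118/(1 − 0.3118) = 0.3118/0.6882 = 0.4531

Final: 0.4531
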